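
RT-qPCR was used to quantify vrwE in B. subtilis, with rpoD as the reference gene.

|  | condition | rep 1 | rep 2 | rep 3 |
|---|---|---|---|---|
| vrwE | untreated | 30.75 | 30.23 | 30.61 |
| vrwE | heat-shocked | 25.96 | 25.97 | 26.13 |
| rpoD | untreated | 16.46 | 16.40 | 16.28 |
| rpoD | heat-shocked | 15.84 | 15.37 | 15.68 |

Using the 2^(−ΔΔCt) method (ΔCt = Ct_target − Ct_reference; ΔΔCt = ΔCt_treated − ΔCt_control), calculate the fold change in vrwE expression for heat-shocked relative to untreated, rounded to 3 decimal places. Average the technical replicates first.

Mean Ct: vrwE untreated 30.530; vrwE heat-shocked 26.020; rpoD untreated 16.380; rpoD heat-shocked 15.630
ΔCt(untreated) = 30.530 − 16.380 = 14.150
ΔCt(heat-shocked) = 26.020 − 15.630 = 10.390
ΔΔCt = 10.390 − 14.150 = -3.760
Fold change = 2^(−(-3.760)) = 2^3.760 = 13.5479

13.548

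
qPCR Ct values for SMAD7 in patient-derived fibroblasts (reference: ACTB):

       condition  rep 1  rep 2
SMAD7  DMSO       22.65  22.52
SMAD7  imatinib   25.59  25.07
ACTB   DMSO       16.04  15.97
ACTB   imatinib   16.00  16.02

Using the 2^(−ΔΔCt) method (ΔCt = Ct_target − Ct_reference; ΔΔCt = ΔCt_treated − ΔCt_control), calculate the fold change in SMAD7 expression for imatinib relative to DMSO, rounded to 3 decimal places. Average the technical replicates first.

Mean Ct: SMAD7 DMSO 22.585; SMAD7 imatinib 25.330; ACTB DMSO 16.005; ACTB imatinib 16.010
ΔCt(DMSO) = 22.585 − 16.005 = 6.580
ΔCt(imatinib) = 25.330 − 16.010 = 9.320
ΔΔCt = 9.320 − 6.580 = 2.740
Fold change = 2^(−2.740) = 0.1497

0.150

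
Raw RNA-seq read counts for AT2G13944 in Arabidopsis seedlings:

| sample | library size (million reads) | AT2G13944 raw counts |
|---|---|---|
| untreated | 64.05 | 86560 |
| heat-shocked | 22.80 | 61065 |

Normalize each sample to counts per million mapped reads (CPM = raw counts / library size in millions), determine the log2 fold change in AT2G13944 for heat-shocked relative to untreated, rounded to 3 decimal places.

CPM(untreated) = 86560 / 64.05 = 1351.4442
CPM(heat-shocked) = 61065 / 22.80 = 2678.2895
Fold change = 2678.2895 / 1351.4442 = 1.98180
log2(1.98180) = 0.9868

0.987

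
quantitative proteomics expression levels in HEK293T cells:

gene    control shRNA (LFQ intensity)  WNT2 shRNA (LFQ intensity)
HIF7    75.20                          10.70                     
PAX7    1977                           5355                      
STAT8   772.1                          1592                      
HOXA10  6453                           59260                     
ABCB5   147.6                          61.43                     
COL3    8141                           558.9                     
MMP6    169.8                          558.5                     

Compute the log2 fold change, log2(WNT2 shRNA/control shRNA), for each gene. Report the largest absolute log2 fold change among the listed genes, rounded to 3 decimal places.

log2(10.70/75.20) = -2.813  (HIF7)
log2(5355/1977) = 1.438  (PAX7)
log2(1592/772.1) = 1.044  (STAT8)
log2(59260/6453) = 3.199  (HOXA10)
log2(61.43/147.6) = -1.265  (ABCB5)
log2(558.9/8141) = -3.865  (COL3)
log2(558.5/169.8) = 1.718  (MMP6)
The largest magnitude belongs to COL3.

3.865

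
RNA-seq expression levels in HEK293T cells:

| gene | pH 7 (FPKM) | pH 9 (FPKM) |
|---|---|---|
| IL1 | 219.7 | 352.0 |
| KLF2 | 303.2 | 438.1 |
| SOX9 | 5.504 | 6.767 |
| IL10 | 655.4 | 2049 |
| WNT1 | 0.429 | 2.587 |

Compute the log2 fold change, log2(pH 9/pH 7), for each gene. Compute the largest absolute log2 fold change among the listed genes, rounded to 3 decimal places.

2.592

log2(352.0/219.7) = 0.680  (IL1)
log2(438.1/303.2) = 0.531  (KLF2)
log2(6.767/5.504) = 0.298  (SOX9)
log2(2049/655.4) = 1.644  (IL10)
log2(2.587/0.429) = 2.592  (WNT1)
The largest magnitude belongs to WNT1.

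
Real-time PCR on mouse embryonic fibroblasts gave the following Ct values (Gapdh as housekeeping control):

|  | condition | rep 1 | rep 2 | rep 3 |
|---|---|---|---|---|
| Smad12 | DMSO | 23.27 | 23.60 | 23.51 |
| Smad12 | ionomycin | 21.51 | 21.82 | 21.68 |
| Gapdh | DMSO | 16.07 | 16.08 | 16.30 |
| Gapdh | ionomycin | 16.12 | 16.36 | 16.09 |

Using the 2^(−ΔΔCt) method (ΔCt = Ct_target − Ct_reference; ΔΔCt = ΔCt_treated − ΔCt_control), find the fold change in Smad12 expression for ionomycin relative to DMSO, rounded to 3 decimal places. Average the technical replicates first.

Mean Ct: Smad12 DMSO 23.460; Smad12 ionomycin 21.670; Gapdh DMSO 16.150; Gapdh ionomycin 16.190
ΔCt(DMSO) = 23.460 − 16.150 = 7.310
ΔCt(ionomycin) = 21.670 − 16.190 = 5.480
ΔΔCt = 5.480 − 7.310 = -1.830
Fold change = 2^(−(-1.830)) = 2^1.830 = 3.5554

3.555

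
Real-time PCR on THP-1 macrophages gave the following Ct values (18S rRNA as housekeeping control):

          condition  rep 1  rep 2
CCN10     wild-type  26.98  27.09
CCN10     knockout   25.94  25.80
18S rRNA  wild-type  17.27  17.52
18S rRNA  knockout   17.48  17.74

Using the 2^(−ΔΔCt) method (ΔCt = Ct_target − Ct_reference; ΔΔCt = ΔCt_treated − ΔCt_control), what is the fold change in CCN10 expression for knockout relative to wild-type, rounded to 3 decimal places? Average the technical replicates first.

Mean Ct: CCN10 wild-type 27.035; CCN10 knockout 25.870; 18S rRNA wild-type 17.395; 18S rRNA knockout 17.610
ΔCt(wild-type) = 27.035 − 17.395 = 9.640
ΔCt(knockout) = 25.870 − 17.610 = 8.260
ΔΔCt = 8.260 − 9.640 = -1.380
Fold change = 2^(−(-1.380)) = 2^1.380 = 2.6027

2.603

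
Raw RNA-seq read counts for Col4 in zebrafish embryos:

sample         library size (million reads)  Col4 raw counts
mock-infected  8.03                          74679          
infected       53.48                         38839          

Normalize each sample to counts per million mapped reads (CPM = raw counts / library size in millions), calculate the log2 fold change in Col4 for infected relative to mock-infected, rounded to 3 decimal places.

-3.679

CPM(mock-infected) = 74679 / 8.03 = 9300.0000
CPM(infected) = 38839 / 53.48 = 726.2341
Fold change = 726.2341 / 9300.0000 = 0.07809
log2(0.07809) = -3.6787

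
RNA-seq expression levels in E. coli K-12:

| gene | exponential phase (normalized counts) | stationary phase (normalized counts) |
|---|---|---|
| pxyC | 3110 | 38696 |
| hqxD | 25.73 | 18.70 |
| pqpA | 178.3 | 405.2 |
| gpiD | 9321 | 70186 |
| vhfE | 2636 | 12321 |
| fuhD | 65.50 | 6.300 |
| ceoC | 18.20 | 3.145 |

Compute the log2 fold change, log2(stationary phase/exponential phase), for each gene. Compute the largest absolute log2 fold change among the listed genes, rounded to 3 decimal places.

3.637

log2(38696/3110) = 3.637  (pxyC)
log2(18.70/25.73) = -0.460  (hqxD)
log2(405.2/178.3) = 1.184  (pqpA)
log2(70186/9321) = 2.913  (gpiD)
log2(12321/2636) = 2.225  (vhfE)
log2(6.300/65.50) = -3.378  (fuhD)
log2(3.145/18.20) = -2.533  (ceoC)
The largest magnitude belongs to pxyC.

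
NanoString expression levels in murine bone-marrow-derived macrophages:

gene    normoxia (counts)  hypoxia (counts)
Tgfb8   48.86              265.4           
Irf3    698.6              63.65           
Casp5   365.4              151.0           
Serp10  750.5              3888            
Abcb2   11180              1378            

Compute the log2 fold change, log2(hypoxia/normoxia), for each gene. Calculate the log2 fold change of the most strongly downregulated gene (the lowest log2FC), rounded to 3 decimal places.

-3.456

log2(265.4/48.86) = 2.441  (Tgfb8)
log2(63.65/698.6) = -3.456  (Irf3)
log2(151.0/365.4) = -1.275  (Casp5)
log2(3888/750.5) = 2.373  (Serp10)
log2(1378/11180) = -3.020  (Abcb2)
Irf3 is most strongly downregulated.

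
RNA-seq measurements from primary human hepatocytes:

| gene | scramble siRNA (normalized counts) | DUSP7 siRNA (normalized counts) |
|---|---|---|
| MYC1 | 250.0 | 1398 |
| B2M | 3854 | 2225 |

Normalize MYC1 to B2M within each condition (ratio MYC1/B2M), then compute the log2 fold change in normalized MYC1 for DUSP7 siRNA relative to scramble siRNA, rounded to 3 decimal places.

MYC1/B2M (scramble siRNA) = 250.0 / 3854 = 0.064868
MYC1/B2M (DUSP7 siRNA) = 1398 / 2225 = 0.62831
Fold change = 0.62831 / 0.064868 = 9.6861
log2(9.6861) = 3.2759

3.276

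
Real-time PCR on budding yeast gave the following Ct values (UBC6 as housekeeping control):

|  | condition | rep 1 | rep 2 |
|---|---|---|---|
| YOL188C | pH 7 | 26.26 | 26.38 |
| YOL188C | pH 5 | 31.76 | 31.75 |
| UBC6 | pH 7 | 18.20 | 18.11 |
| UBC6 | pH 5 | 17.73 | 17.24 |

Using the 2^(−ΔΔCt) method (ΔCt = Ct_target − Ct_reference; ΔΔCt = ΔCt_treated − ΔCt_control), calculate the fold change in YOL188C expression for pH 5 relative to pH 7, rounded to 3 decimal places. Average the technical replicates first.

0.015

Mean Ct: YOL188C pH 7 26.320; YOL188C pH 5 31.755; UBC6 pH 7 18.155; UBC6 pH 5 17.485
ΔCt(pH 7) = 26.320 − 18.155 = 8.165
ΔCt(pH 5) = 31.755 − 17.485 = 14.270
ΔΔCt = 14.270 − 8.165 = 6.105
Fold change = 2^(−6.105) = 0.0145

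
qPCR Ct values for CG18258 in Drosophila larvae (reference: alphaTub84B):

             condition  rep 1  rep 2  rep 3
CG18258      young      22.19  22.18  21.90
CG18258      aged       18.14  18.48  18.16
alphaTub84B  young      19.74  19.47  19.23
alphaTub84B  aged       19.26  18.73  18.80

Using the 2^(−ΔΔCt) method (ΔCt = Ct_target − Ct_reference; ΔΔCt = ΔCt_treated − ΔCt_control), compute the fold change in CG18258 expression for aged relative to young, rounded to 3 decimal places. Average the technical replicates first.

Mean Ct: CG18258 young 22.090; CG18258 aged 18.260; alphaTub84B young 19.480; alphaTub84B aged 18.930
ΔCt(young) = 22.090 − 19.480 = 2.610
ΔCt(aged) = 18.260 − 18.930 = -0.670
ΔΔCt = -0.670 − 2.610 = -3.280
Fold change = 2^(−(-3.280)) = 2^3.280 = 9.7136

9.714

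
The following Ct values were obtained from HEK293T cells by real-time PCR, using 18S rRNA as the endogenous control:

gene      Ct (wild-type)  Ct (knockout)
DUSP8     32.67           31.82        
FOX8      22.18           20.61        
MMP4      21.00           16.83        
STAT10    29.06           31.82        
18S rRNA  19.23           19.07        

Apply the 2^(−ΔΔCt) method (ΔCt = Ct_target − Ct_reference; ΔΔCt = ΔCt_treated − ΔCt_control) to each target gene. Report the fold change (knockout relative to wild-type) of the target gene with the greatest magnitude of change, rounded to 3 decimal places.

DUSP8: ΔΔCt = (31.82−19.07) − (32.67−19.23) = 12.75 − 13.44 = -0.69; fold change = 2^0.69 = 1.613
FOX8: ΔΔCt = (20.61−19.07) − (22.18−19.23) = 1.54 − 2.95 = -1.41; fold change = 2^1.41 = 2.657
MMP4: ΔΔCt = (16.83−19.07) − (21.00−19.23) = -2.24 − 1.77 = -4.01; fold change = 2^4.01 = 16.111
STAT10: ΔΔCt = (31.82−19.07) − (29.06−19.23) = 12.75 − 9.83 = 2.92; fold change = 2^-2.92 = 0.132
MMP4 has the largest |ΔΔCt| = 4.01.

16.111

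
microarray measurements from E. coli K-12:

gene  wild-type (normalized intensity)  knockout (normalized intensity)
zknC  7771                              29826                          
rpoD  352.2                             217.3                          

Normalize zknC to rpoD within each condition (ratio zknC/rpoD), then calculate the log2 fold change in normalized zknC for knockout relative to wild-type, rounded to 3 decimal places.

2.637

zknC/rpoD (wild-type) = 7771 / 352.2 = 22.064
zknC/rpoD (knockout) = 29826 / 217.3 = 137.26
Fold change = 137.26 / 22.064 = 6.2208
log2(6.2208) = 2.6371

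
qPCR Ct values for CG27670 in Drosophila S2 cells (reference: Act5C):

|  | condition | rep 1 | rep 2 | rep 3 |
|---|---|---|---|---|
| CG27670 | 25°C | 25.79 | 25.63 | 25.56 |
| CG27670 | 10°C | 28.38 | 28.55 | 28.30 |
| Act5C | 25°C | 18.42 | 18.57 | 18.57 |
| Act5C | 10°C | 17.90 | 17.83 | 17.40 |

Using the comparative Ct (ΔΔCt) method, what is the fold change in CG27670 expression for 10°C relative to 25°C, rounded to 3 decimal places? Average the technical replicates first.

0.085

Mean Ct: CG27670 25°C 25.660; CG27670 10°C 28.410; Act5C 25°C 18.520; Act5C 10°C 17.710
ΔCt(25°C) = 25.660 − 18.520 = 7.140
ΔCt(10°C) = 28.410 − 17.710 = 10.700
ΔΔCt = 10.700 − 7.140 = 3.560
Fold change = 2^(−3.560) = 0.0848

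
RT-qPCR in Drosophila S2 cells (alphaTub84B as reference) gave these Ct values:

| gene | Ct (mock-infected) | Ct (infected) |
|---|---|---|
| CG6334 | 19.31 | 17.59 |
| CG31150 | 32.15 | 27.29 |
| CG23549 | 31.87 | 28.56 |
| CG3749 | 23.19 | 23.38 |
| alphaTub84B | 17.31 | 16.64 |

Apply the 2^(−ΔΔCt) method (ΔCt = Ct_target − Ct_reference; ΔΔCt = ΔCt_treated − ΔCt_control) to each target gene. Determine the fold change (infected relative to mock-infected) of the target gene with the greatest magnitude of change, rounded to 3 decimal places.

18.252

CG6334: ΔΔCt = (17.59−16.64) − (19.31−17.31) = 0.95 − 2.00 = -1.05; fold change = 2^1.05 = 2.071
CG31150: ΔΔCt = (27.29−16.64) − (32.15−17.31) = 10.65 − 14.84 = -4.19; fold change = 2^4.19 = 18.252
CG23549: ΔΔCt = (28.56−16.64) − (31.87−17.31) = 11.92 − 14.56 = -2.64; fold change = 2^2.64 = 6.233
CG3749: ΔΔCt = (23.38−16.64) − (23.19−17.31) = 6.74 − 5.88 = 0.86; fold change = 2^-0.86 = 0.551
CG31150 has the largest |ΔΔCt| = 4.19.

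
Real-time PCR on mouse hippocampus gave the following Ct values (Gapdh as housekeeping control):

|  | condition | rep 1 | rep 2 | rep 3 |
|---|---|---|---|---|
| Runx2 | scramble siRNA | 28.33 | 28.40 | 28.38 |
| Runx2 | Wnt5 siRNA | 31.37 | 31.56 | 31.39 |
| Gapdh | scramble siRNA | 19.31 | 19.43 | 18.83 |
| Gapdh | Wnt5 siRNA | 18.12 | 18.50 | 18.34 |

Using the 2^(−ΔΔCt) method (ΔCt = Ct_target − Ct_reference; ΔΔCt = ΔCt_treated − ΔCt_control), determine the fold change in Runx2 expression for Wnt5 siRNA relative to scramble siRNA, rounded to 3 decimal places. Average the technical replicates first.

0.065

Mean Ct: Runx2 scramble siRNA 28.370; Runx2 Wnt5 siRNA 31.440; Gapdh scramble siRNA 19.190; Gapdh Wnt5 siRNA 18.320
ΔCt(scramble siRNA) = 28.370 − 19.190 = 9.180
ΔCt(Wnt5 siRNA) = 31.440 − 18.320 = 13.120
ΔΔCt = 13.120 − 9.180 = 3.940
Fold change = 2^(−3.940) = 0.0652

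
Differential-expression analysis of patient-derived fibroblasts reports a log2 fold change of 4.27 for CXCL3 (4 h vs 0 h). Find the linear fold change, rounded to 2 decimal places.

19.29

Fold change = 2^(4.27) = 19.293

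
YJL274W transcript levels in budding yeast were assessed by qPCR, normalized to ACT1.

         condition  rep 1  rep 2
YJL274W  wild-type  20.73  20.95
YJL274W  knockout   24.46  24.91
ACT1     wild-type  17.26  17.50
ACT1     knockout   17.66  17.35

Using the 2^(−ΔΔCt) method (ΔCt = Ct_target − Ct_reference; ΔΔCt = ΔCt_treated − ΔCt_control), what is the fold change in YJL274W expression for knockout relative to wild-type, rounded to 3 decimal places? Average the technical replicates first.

Mean Ct: YJL274W wild-type 20.840; YJL274W knockout 24.685; ACT1 wild-type 17.380; ACT1 knockout 17.505
ΔCt(wild-type) = 20.840 − 17.380 = 3.460
ΔCt(knockout) = 24.685 − 17.505 = 7.180
ΔΔCt = 7.180 − 3.460 = 3.720
Fold change = 2^(−3.720) = 0.0759

0.076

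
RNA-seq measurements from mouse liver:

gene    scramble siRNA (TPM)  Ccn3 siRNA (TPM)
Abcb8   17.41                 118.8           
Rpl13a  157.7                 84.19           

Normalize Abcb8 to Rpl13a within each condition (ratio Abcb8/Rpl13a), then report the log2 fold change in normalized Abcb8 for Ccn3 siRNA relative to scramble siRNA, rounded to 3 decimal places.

3.676

Abcb8/Rpl13a (scramble siRNA) = 17.41 / 157.7 = 0.1104
Abcb8/Rpl13a (Ccn3 siRNA) = 118.8 / 84.19 = 1.4111
Fold change = 1.4111 / 0.1104 = 12.7817
log2(12.7817) = 3.6760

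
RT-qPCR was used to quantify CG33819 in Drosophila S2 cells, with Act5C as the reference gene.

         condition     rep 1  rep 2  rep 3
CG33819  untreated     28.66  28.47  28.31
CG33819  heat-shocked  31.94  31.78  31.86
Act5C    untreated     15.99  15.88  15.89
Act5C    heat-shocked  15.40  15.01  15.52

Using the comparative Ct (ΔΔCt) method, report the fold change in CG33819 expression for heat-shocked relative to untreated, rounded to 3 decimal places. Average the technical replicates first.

0.063

Mean Ct: CG33819 untreated 28.480; CG33819 heat-shocked 31.860; Act5C untreated 15.920; Act5C heat-shocked 15.310
ΔCt(untreated) = 28.480 − 15.920 = 12.560
ΔCt(heat-shocked) = 31.860 − 15.310 = 16.550
ΔΔCt = 16.550 − 12.560 = 3.990
Fold change = 2^(−3.990) = 0.0629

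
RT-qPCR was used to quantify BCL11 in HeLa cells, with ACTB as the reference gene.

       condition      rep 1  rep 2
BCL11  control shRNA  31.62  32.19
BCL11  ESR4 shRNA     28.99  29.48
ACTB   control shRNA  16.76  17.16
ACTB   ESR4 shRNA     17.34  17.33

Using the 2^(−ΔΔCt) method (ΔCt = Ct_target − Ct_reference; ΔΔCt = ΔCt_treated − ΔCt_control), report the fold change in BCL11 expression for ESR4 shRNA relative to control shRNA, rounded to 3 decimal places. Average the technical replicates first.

Mean Ct: BCL11 control shRNA 31.905; BCL11 ESR4 shRNA 29.235; ACTB control shRNA 16.960; ACTB ESR4 shRNA 17.335
ΔCt(control shRNA) = 31.905 − 16.960 = 14.945
ΔCt(ESR4 shRNA) = 29.235 − 17.335 = 11.900
ΔΔCt = 11.900 − 14.945 = -3.045
Fold change = 2^(−(-3.045)) = 2^3.045 = 8.2535

8.253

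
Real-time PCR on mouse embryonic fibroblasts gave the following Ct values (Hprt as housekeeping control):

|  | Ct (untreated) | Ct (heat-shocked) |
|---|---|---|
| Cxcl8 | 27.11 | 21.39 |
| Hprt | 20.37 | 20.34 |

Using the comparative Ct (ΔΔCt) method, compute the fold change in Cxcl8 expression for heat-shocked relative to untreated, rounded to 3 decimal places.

ΔCt(untreated) = 27.110 − 20.370 = 6.740
ΔCt(heat-shocked) = 21.390 − 20.340 = 1.050
ΔΔCt = 1.050 − 6.740 = -5.690
Fold change = 2^(−(-5.690)) = 2^5.690 = 51.6251

51.625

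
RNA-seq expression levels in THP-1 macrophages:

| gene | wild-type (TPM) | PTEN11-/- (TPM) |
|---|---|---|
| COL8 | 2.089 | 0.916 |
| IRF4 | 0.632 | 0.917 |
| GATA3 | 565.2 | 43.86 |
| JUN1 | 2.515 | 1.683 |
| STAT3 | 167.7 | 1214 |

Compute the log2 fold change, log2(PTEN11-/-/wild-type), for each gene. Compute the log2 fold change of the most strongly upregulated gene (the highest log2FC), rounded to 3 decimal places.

2.856

log2(0.916/2.089) = -1.189  (COL8)
log2(0.917/0.632) = 0.537  (IRF4)
log2(43.86/565.2) = -3.688  (GATA3)
log2(1.683/2.515) = -0.580  (JUN1)
log2(1214/167.7) = 2.856  (STAT3)
STAT3 is most strongly upregulated.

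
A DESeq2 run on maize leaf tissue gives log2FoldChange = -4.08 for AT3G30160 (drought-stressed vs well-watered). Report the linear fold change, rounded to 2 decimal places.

0.06

Fold change = 2^(-4.08) = 0.059
That is, AT3G30160 drops to 5.9% of the well-watered level.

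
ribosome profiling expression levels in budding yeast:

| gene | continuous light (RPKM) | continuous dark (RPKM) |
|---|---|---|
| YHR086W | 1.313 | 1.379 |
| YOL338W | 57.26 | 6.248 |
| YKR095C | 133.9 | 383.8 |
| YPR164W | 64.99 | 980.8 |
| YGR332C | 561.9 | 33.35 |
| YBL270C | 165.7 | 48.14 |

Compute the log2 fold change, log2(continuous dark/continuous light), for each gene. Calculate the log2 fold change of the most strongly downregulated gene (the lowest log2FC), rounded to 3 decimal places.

log2(1.379/1.313) = 0.071  (YHR086W)
log2(6.248/57.26) = -3.196  (YOL338W)
log2(383.8/133.9) = 1.519  (YKR095C)
log2(980.8/64.99) = 3.916  (YPR164W)
log2(33.35/561.9) = -4.075  (YGR332C)
log2(48.14/165.7) = -1.783  (YBL270C)
YGR332C is most strongly downregulated.

-4.075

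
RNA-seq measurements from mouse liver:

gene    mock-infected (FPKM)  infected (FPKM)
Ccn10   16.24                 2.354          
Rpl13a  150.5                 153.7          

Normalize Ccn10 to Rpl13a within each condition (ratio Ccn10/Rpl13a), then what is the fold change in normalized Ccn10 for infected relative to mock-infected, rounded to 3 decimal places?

0.142

Ccn10/Rpl13a (mock-infected) = 16.24 / 150.5 = 0.10791
Ccn10/Rpl13a (infected) = 2.354 / 153.7 = 0.015316
Fold change = 0.015316 / 0.10791 = 0.1419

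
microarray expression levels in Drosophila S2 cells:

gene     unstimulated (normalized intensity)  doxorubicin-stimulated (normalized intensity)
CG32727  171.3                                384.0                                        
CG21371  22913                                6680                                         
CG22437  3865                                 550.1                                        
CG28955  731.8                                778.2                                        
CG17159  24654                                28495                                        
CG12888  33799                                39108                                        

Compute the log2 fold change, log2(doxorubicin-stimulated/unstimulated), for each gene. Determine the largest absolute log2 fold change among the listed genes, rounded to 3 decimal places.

2.813

log2(384.0/171.3) = 1.165  (CG32727)
log2(6680/22913) = -1.778  (CG21371)
log2(550.1/3865) = -2.813  (CG22437)
log2(778.2/731.8) = 0.089  (CG28955)
log2(28495/24654) = 0.209  (CG17159)
log2(39108/33799) = 0.210  (CG12888)
The largest magnitude belongs to CG22437.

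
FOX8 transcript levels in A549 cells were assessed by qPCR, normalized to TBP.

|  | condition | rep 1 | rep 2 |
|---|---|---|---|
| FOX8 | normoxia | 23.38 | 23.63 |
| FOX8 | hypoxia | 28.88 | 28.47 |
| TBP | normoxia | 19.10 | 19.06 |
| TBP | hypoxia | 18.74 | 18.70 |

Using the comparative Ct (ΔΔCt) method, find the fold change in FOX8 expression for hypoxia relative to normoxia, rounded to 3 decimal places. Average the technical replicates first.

0.022

Mean Ct: FOX8 normoxia 23.505; FOX8 hypoxia 28.675; TBP normoxia 19.080; TBP hypoxia 18.720
ΔCt(normoxia) = 23.505 − 19.080 = 4.425
ΔCt(hypoxia) = 28.675 − 18.720 = 9.955
ΔΔCt = 9.955 − 4.425 = 5.530
Fold change = 2^(−5.530) = 0.0216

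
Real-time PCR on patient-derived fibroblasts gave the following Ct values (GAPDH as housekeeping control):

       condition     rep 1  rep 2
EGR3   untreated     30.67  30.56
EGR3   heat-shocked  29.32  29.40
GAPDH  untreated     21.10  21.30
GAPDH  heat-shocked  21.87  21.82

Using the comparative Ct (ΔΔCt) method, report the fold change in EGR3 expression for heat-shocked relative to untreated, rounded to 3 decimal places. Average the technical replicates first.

Mean Ct: EGR3 untreated 30.615; EGR3 heat-shocked 29.360; GAPDH untreated 21.200; GAPDH heat-shocked 21.845
ΔCt(untreated) = 30.615 − 21.200 = 9.415
ΔCt(heat-shocked) = 29.360 − 21.845 = 7.515
ΔΔCt = 7.515 − 9.415 = -1.900
Fold change = 2^(−(-1.900)) = 2^1.900 = 3.7321

3.732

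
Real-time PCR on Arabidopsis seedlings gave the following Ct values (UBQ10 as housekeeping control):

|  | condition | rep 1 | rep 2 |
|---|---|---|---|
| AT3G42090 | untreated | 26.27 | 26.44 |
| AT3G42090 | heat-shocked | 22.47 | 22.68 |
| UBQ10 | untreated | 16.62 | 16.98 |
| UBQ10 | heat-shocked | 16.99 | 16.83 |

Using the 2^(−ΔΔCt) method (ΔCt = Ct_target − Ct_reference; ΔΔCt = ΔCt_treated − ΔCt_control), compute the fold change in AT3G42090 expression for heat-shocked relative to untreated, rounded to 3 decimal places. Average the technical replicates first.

14.825

Mean Ct: AT3G42090 untreated 26.355; AT3G42090 heat-shocked 22.575; UBQ10 untreated 16.800; UBQ10 heat-shocked 16.910
ΔCt(untreated) = 26.355 − 16.800 = 9.555
ΔCt(heat-shocked) = 22.575 − 16.910 = 5.665
ΔΔCt = 5.665 − 9.555 = -3.890
Fold change = 2^(−(-3.890)) = 2^3.890 = 14.8254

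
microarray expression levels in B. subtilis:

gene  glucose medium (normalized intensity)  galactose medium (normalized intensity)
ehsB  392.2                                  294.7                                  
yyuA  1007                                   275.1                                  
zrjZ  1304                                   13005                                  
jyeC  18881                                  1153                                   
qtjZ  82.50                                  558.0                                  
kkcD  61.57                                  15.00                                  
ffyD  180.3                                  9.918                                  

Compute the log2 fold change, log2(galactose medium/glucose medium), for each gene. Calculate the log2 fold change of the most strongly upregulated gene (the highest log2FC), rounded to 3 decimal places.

log2(294.7/392.2) = -0.412  (ehsB)
log2(275.1/1007) = -1.872  (yyuA)
log2(13005/1304) = 3.318  (zrjZ)
log2(1153/18881) = -4.033  (jyeC)
log2(558.0/82.50) = 2.758  (qtjZ)
log2(15.00/61.57) = -2.037  (kkcD)
log2(9.918/180.3) = -4.184  (ffyD)
zrjZ is most strongly upregulated.

3.318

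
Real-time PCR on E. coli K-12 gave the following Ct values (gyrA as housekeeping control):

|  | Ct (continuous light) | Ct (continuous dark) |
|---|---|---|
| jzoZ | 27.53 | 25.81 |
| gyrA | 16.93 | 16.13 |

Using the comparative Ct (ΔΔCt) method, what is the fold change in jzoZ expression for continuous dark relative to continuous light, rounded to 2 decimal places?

1.89

ΔCt(continuous light) = 27.530 − 16.930 = 10.600
ΔCt(continuous dark) = 25.810 − 16.130 = 9.680
ΔΔCt = 9.680 − 10.600 = -0.920
Fold change = 2^(−(-0.920)) = 2^0.920 = 1.892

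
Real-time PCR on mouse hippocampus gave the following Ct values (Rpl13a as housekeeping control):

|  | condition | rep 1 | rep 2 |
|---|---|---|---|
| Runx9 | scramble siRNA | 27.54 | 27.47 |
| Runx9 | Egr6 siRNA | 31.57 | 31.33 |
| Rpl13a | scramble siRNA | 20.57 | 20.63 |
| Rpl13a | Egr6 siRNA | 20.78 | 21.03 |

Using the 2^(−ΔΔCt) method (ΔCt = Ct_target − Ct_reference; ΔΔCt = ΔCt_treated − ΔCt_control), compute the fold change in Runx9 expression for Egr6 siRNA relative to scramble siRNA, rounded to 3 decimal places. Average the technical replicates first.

Mean Ct: Runx9 scramble siRNA 27.505; Runx9 Egr6 siRNA 31.450; Rpl13a scramble siRNA 20.600; Rpl13a Egr6 siRNA 20.905
ΔCt(scramble siRNA) = 27.505 − 20.600 = 6.905
ΔCt(Egr6 siRNA) = 31.450 − 20.905 = 10.545
ΔΔCt = 10.545 − 6.905 = 3.640
Fold change = 2^(−3.640) = 0.0802

0.080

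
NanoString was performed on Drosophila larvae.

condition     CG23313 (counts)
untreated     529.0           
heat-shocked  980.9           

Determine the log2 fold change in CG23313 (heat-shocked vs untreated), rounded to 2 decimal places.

Fold change = 980.9 / 529.0 = 1.8543
log2(1.8543) = 0.891

0.89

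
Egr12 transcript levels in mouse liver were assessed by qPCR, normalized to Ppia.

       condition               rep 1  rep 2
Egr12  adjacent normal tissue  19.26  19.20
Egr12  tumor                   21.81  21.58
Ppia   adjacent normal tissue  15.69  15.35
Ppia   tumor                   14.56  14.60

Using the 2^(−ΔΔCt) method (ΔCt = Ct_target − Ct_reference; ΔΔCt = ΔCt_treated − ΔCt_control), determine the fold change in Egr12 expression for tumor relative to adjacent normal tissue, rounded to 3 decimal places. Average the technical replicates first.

Mean Ct: Egr12 adjacent normal tissue 19.230; Egr12 tumor 21.695; Ppia adjacent normal tissue 15.520; Ppia tumor 14.580
ΔCt(adjacent normal tissue) = 19.230 − 15.520 = 3.710
ΔCt(tumor) = 21.695 − 14.580 = 7.115
ΔΔCt = 7.115 − 3.710 = 3.405
Fold change = 2^(−3.405) = 0.0944

0.094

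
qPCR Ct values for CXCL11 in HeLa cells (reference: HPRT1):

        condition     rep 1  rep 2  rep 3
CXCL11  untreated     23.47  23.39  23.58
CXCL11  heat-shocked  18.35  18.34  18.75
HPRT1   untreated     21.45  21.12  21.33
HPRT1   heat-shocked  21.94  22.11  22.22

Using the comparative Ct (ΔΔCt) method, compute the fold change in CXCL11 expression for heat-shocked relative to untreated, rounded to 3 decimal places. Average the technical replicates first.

55.330

Mean Ct: CXCL11 untreated 23.480; CXCL11 heat-shocked 18.480; HPRT1 untreated 21.300; HPRT1 heat-shocked 22.090
ΔCt(untreated) = 23.480 − 21.300 = 2.180
ΔCt(heat-shocked) = 18.480 − 22.090 = -3.610
ΔΔCt = -3.610 − 2.180 = -5.790
Fold change = 2^(−(-5.790)) = 2^5.790 = 55.3304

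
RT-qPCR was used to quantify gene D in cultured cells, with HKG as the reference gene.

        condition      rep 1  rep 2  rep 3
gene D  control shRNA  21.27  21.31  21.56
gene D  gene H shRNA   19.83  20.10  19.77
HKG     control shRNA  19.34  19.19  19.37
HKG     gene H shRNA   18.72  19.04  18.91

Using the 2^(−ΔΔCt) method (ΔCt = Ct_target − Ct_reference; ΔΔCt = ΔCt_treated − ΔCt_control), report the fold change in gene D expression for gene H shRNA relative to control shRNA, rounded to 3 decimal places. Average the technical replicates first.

Mean Ct: gene D control shRNA 21.380; gene D gene H shRNA 19.900; HKG control shRNA 19.300; HKG gene H shRNA 18.890
ΔCt(control shRNA) = 21.380 − 19.300 = 2.080
ΔCt(gene H shRNA) = 19.900 − 18.890 = 1.010
ΔΔCt = 1.010 − 2.080 = -1.070
Fold change = 2^(−(-1.070)) = 2^1.070 = 2.0994

2.099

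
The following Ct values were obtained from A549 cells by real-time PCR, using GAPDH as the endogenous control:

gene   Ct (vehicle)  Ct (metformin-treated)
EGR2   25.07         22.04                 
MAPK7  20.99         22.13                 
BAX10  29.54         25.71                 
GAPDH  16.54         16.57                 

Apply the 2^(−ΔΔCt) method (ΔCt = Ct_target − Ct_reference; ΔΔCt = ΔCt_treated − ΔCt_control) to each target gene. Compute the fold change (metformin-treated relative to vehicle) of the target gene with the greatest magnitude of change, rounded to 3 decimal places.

EGR2: ΔΔCt = (22.04−16.57) − (25.07−16.54) = 5.47 − 8.53 = -3.06; fold change = 2^3.06 = 8.340
MAPK7: ΔΔCt = (22.13−16.57) − (20.99−16.54) = 5.56 − 4.45 = 1.11; fold change = 2^-1.11 = 0.463
BAX10: ΔΔCt = (25.71−16.57) − (29.54−16.54) = 9.14 − 13.00 = -3.86; fold change = 2^3.86 = 14.520
BAX10 has the largest |ΔΔCt| = 3.86.

14.520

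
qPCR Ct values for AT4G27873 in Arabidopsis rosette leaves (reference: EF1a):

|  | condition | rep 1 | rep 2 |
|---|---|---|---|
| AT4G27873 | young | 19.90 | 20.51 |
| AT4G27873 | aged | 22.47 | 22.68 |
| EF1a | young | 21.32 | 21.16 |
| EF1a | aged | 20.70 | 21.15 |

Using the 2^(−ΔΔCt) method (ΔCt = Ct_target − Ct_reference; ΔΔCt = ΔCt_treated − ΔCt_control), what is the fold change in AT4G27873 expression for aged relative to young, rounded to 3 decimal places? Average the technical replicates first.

0.156

Mean Ct: AT4G27873 young 20.205; AT4G27873 aged 22.575; EF1a young 21.240; EF1a aged 20.925
ΔCt(young) = 20.205 − 21.240 = -1.035
ΔCt(aged) = 22.575 − 20.925 = 1.650
ΔΔCt = 1.650 − (-1.035) = 2.685
Fold change = 2^(−2.685) = 0.1555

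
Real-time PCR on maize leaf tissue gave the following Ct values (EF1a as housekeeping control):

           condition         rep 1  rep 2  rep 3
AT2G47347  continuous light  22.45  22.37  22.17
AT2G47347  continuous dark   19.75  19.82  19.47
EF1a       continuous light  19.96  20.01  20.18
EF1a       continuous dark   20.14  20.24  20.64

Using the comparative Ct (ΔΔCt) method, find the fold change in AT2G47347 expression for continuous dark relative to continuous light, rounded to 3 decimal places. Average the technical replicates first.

Mean Ct: AT2G47347 continuous light 22.330; AT2G47347 continuous dark 19.680; EF1a continuous light 20.050; EF1a continuous dark 20.340
ΔCt(continuous light) = 22.330 − 20.050 = 2.280
ΔCt(continuous dark) = 19.680 − 20.340 = -0.660
ΔΔCt = -0.660 − 2.280 = -2.940
Fold change = 2^(−(-2.940)) = 2^2.940 = 7.6741

7.674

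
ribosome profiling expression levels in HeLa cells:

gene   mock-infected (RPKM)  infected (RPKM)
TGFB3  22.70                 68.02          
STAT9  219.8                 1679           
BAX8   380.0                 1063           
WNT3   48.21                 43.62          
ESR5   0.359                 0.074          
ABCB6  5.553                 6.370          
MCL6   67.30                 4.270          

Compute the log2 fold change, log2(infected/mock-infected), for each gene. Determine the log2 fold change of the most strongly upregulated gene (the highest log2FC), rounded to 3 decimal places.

2.933

log2(68.02/22.70) = 1.583  (TGFB3)
log2(1679/219.8) = 2.933  (STAT9)
log2(1063/380.0) = 1.484  (BAX8)
log2(43.62/48.21) = -0.144  (WNT3)
log2(0.074/0.359) = -2.278  (ESR5)
log2(6.370/5.553) = 0.198  (ABCB6)
log2(4.270/67.30) = -3.978  (MCL6)
STAT9 is most strongly upregulated.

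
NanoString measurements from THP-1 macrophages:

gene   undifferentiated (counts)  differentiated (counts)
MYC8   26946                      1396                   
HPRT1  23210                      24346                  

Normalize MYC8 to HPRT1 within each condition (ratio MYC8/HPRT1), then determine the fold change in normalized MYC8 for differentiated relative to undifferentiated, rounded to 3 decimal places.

MYC8/HPRT1 (undifferentiated) = 26946 / 23210 = 1.161
MYC8/HPRT1 (differentiated) = 1396 / 24346 = 0.05734
Fold change = 0.05734 / 1.161 = 0.0494

0.049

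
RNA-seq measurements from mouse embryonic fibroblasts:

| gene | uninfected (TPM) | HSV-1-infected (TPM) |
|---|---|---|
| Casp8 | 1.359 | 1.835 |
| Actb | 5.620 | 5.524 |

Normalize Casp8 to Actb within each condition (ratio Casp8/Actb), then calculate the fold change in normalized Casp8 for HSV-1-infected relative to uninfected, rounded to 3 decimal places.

Casp8/Actb (uninfected) = 1.359 / 5.620 = 0.24181
Casp8/Actb (HSV-1-infected) = 1.835 / 5.524 = 0.33219
Fold change = 0.33219 / 0.24181 = 1.3737

1.374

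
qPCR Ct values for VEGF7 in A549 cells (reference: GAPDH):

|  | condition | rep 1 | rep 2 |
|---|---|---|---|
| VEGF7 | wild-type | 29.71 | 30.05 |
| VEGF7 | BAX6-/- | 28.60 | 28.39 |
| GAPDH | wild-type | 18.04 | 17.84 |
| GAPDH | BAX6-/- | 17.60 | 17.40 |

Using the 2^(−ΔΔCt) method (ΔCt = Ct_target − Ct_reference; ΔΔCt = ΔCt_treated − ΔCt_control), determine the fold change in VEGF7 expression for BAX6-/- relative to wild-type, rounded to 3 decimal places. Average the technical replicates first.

Mean Ct: VEGF7 wild-type 29.880; VEGF7 BAX6-/- 28.495; GAPDH wild-type 17.940; GAPDH BAX6-/- 17.500
ΔCt(wild-type) = 29.880 − 17.940 = 11.940
ΔCt(BAX6-/-) = 28.495 − 17.500 = 10.995
ΔΔCt = 10.995 − 11.940 = -0.945
Fold change = 2^(−(-0.945)) = 2^0.945 = 1.9252

1.925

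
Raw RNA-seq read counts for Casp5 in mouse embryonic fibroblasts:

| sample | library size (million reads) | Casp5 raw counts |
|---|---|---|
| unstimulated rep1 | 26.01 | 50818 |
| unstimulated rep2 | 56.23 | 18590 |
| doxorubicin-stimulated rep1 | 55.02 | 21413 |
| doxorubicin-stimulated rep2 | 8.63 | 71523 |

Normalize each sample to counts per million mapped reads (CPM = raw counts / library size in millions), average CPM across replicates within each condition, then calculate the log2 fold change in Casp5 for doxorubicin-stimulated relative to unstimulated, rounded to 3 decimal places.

1.925

CPM(unstimulated rep1) = 50818 / 26.01 = 1953.7870
CPM(unstimulated rep2) = 18590 / 56.23 = 330.6064
CPM(doxorubicin-stimulated rep1) = 21413 / 55.02 = 389.1858
CPM(doxorubicin-stimulated rep2) = 71523 / 8.63 = 8287.7173
mean CPM(unstimulated) = 1142.1967; mean CPM(doxorubicin-stimulated) = 4338.4515
Fold change = 4338.4515 / 1142.1967 = 3.79834
log2(3.79834) = 1.9254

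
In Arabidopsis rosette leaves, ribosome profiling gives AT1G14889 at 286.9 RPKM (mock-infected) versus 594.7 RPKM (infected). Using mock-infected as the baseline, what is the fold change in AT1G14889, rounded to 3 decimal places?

2.073

Fold change = 594.7 / 286.9 = 2.0728
AT1G14889 is upregulated.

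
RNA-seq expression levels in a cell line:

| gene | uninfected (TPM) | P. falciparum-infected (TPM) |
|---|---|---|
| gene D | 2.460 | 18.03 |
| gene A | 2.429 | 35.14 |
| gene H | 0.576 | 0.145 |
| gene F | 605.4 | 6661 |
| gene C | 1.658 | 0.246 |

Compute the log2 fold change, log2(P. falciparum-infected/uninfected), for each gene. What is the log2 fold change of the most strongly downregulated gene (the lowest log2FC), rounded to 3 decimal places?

log2(18.03/2.460) = 2.874  (gene D)
log2(35.14/2.429) = 3.855  (gene A)
log2(0.145/0.576) = -1.990  (gene H)
log2(6661/605.4) = 3.460  (gene F)
log2(0.246/1.658) = -2.753  (gene C)
gene C is most strongly downregulated.

-2.753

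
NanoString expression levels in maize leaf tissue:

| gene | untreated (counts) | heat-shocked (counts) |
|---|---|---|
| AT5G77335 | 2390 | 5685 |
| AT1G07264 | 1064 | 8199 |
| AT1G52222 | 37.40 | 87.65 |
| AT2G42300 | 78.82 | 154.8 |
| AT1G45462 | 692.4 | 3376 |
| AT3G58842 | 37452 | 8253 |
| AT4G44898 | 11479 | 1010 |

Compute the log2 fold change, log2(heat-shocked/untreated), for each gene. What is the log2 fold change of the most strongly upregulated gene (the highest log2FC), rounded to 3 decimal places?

log2(5685/2390) = 1.250  (AT5G77335)
log2(8199/1064) = 2.946  (AT1G07264)
log2(87.65/37.40) = 1.229  (AT1G52222)
log2(154.8/78.82) = 0.974  (AT2G42300)
log2(3376/692.4) = 2.286  (AT1G45462)
log2(8253/37452) = -2.182  (AT3G58842)
log2(1010/11479) = -3.507  (AT4G44898)
AT1G07264 is most strongly upregulated.

2.946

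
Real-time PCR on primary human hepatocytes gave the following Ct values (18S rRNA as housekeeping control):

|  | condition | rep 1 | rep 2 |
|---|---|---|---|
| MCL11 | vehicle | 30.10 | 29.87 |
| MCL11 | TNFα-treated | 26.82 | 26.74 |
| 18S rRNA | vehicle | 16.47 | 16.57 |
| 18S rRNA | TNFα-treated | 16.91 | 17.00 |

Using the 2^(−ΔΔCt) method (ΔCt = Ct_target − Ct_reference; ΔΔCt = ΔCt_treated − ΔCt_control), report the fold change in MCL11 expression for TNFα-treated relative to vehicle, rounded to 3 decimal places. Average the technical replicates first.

12.467

Mean Ct: MCL11 vehicle 29.985; MCL11 TNFα-treated 26.780; 18S rRNA vehicle 16.520; 18S rRNA TNFα-treated 16.955
ΔCt(vehicle) = 29.985 − 16.520 = 13.465
ΔCt(TNFα-treated) = 26.780 − 16.955 = 9.825
ΔΔCt = 9.825 − 13.465 = -3.640
Fold change = 2^(−(-3.640)) = 2^3.640 = 12.4666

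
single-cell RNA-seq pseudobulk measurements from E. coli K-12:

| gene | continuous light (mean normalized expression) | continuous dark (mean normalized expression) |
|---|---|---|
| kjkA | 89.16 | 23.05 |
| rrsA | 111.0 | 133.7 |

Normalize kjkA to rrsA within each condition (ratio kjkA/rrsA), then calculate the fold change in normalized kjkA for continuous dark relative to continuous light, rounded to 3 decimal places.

0.215

kjkA/rrsA (continuous light) = 89.16 / 111.0 = 0.80324
kjkA/rrsA (continuous dark) = 23.05 / 133.7 = 0.1724
Fold change = 0.1724 / 0.80324 = 0.2146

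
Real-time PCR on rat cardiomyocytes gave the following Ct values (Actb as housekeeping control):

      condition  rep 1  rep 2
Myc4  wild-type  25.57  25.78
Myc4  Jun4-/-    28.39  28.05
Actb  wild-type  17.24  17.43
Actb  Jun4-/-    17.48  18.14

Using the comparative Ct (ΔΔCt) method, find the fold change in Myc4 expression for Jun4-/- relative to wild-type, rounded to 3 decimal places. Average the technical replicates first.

Mean Ct: Myc4 wild-type 25.675; Myc4 Jun4-/- 28.220; Actb wild-type 17.335; Actb Jun4-/- 17.810
ΔCt(wild-type) = 25.675 − 17.335 = 8.340
ΔCt(Jun4-/-) = 28.220 − 17.810 = 10.410
ΔΔCt = 10.410 − 8.340 = 2.070
Fold change = 2^(−2.070) = 0.2382

0.238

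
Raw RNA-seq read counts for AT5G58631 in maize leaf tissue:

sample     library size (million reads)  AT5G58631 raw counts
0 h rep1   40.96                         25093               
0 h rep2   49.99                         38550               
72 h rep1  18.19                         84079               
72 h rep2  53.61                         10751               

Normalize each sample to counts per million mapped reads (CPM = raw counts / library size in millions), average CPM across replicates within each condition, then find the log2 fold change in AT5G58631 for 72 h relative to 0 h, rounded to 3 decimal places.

CPM(0 h rep1) = 25093 / 40.96 = 612.6221
CPM(0 h rep2) = 38550 / 49.99 = 771.1542
CPM(72 h rep1) = 84079 / 18.19 = 4622.2650
CPM(72 h rep2) = 10751 / 53.61 = 200.5409
mean CPM(0 h) = 691.8882; mean CPM(72 h) = 2411.4030
Fold change = 2411.4030 / 691.8882 = 3.48525
log2(3.48525) = 1.8013

1.801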